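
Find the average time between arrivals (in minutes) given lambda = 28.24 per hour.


Mean interarrival time = 60/lambda = 60/28.24 = 2.12 minutes

2.12 minutes


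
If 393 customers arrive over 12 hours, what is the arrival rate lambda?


lambda = total arrivals / time = 393 / 12 = 32.75 per hour

32.75 per hour


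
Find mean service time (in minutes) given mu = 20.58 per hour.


Mean service time = 60/mu = 60/20.58 = 2.92 minutes

2.92 minutes


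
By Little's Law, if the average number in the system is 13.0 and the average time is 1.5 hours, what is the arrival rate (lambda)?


lambda = L / W = 13.0 / 1.5 = 8.67 per hour

8.67 per hour


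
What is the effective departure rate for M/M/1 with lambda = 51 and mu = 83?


For a stable queue (lambda < mu), throughput = lambda = 51 per hour

51 per hour


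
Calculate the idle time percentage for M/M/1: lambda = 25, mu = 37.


Idle fraction = (1 - rho) * 100 = (1 - 25/37) * 100 = 32.4%

32.4%


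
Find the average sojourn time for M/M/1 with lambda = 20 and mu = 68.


W = 1/(mu - lambda) = 1/(68 - 20) = 0.0208 hours

0.0208 hours


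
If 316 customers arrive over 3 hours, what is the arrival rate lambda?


lambda = total arrivals / time = 316 / 3 = 105.33 per hour

105.33 per hour


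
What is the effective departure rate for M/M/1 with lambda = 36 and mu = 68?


For a stable queue (lambda < mu), throughput = lambda = 36 per hour

36 per hour


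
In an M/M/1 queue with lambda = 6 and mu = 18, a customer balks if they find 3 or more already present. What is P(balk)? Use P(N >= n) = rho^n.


P(N >= 3) = rho^3 = (6/18)^3 = 0.037

0.037


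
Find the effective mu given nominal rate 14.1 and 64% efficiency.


Effective rate = mu * efficiency = 14.1 * 0.64 = 9.02 per hour

9.02 per hour


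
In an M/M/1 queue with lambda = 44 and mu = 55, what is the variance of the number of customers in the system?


rho = 44/55; Var(N) = rho/(1-rho)^2 = 20.0

20.0


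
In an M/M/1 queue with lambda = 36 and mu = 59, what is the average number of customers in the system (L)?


rho = 36/59; L = rho/(1-rho) = 1.57

1.57


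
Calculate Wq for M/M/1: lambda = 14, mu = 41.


rho = 14/41; Wq = rho/(mu - lambda) = 0.0126 hours

0.0126 hours


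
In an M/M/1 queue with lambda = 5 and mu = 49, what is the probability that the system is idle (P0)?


P0 = 1 - rho = 1 - 5/49 = 0.898

0.898


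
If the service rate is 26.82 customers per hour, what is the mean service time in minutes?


Mean service time = 60/mu = 60/26.82 = 2.24 minutes

2.24 minutes


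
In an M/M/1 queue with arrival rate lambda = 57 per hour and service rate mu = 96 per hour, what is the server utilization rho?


rho = lambda/mu = 57/96 = 0.5938

0.5938


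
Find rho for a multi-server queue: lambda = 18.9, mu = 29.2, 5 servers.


rho = lambda / (c * mu) = 18.9 / (5 * 29.2) = 0.1295

0.1295


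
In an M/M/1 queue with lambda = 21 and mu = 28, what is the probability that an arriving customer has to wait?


P(wait) = rho = lambda/mu = 21/28 = 0.75

0.75


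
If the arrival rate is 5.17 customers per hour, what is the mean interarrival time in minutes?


Mean interarrival time = 60/lambda = 60/5.17 = 11.61 minutes

11.61 minutes


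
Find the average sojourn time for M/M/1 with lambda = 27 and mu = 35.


W = 1/(mu - lambda) = 1/(35 - 27) = 0.125 hours

0.125 hours


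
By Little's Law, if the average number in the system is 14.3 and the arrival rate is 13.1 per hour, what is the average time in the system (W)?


W = L / lambda = 14.3 / 13.1 = 1.0916 hours

1.0916 hours


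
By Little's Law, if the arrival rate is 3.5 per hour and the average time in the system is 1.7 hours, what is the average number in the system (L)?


L = lambda * W = 3.5 * 1.7 = 5.95

5.95


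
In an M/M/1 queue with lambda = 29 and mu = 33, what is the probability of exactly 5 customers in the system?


rho = 29/33; P(n) = (1-rho)*rho^n = (1-29/33)*(29/33)^5 = 0.0635

0.0635


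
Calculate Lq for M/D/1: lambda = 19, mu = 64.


M/D/1: Lq = rho^2 / (2*(1-rho)) where rho = 19/64; Lq = 0.06

0.06


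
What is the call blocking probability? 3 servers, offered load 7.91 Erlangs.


B(N,A) = (A^N/N!) / sum(A^k/k!, k=0..N) with N=3, A=7.91 = 0.6724

0.6724


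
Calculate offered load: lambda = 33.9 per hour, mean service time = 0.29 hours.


Offered load a = lambda * E[S] = 33.9 * 0.29 = 9.83 Erlangs

9.83 Erlangs


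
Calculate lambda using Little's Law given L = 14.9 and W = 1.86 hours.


lambda = L / W = 14.9 / 1.86 = 8.01 per hour

8.01 per hour


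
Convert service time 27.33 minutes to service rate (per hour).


mu = 60 / avg_service_time = 60 / 27.33 = 2.2 per hour

2.2 per hour


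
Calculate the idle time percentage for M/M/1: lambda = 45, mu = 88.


Idle fraction = (1 - rho) * 100 = (1 - 45/88) * 100 = 48.9%

48.9%


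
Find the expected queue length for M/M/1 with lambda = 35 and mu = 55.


rho = 35/55; Lq = rho^2/(1-rho) = 1.11

1.11


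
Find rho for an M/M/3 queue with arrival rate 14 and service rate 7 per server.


rho = lambda/(c*mu) = 14/(3*7) = 0.6667

0.6667


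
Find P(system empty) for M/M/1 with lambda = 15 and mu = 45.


P0 = 1 - rho = 1 - 15/45 = 0.6667

0.6667


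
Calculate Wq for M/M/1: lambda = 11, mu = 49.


rho = 11/49; Wq = rho/(mu - lambda) = 0.0059 hours

0.0059 hours


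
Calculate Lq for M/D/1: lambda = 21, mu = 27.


M/D/1: Lq = rho^2 / (2*(1-rho)) where rho = 21/27; Lq = 1.36

1.36


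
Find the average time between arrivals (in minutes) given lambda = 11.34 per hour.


Mean interarrival time = 60/lambda = 60/11.34 = 5.29 minutes

5.29 minutes


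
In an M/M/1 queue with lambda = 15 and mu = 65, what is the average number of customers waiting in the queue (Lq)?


rho = 15/65; Lq = rho^2/(1-rho) = 0.07

0.07


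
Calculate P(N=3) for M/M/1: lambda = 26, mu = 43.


rho = 26/43; P(n) = (1-rho)*rho^n = (1-26/43)*(26/43)^3 = 0.0874

0.0874


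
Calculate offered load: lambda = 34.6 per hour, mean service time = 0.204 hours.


Offered load a = lambda * E[S] = 34.6 * 0.204 = 7.06 Erlangs

7.06 Erlangs


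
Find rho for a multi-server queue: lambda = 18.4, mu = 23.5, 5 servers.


rho = lambda / (c * mu) = 18.4 / (5 * 23.5) = 0.1566

0.1566


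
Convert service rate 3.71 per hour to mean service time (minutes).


Mean service time = 60/mu = 60/3.71 = 16.17 minutes

16.17 minutes


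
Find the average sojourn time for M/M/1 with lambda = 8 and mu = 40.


W = 1/(mu - lambda) = 1/(40 - 8) = 0.0313 hours

0.0313 hours


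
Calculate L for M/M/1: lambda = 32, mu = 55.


rho = 32/55; L = rho/(1-rho) = 1.39

1.39


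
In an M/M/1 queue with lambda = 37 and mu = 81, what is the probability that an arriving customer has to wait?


P(wait) = rho = lambda/mu = 37/81 = 0.4568

0.4568


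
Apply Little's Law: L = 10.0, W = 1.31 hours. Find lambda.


lambda = L / W = 10.0 / 1.31 = 7.63 per hour

7.63 per hour


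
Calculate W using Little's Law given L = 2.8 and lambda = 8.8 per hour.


W = L / lambda = 2.8 / 8.8 = 0.3182 hours

0.3182 hours


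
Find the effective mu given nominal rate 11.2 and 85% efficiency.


Effective rate = mu * efficiency = 11.2 * 0.85 = 9.52 per hour

9.52 per hour


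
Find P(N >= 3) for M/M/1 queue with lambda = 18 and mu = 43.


P(N >= 3) = rho^3 = (18/43)^3 = 0.0734

0.0734


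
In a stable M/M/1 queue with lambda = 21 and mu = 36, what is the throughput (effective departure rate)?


For a stable queue (lambda < mu), throughput = lambda = 21 per hour

21 per hour


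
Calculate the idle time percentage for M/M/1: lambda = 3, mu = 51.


Idle fraction = (1 - rho) * 100 = (1 - 3/51) * 100 = 94.1%

94.1%


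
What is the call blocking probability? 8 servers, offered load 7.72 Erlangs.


B(N,A) = (A^N/N!) / sum(A^k/k!, k=0..N) with N=8, A=7.72 = 0.2199

0.2199


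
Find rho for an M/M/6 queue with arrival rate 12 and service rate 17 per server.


rho = lambda/(c*mu) = 12/(6*17) = 0.1176

0.1176


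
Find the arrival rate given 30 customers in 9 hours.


lambda = total arrivals / time = 30 / 9 = 3.33 per hour

3.33 per hour


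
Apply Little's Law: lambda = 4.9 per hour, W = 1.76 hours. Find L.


L = lambda * W = 4.9 * 1.76 = 8.62

8.62


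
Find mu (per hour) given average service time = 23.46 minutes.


mu = 60 / avg_service_time = 60 / 23.46 = 2.56 per hour

2.56 per hour


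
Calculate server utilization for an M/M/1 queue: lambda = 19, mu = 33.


rho = lambda/mu = 19/33 = 0.5758

0.5758


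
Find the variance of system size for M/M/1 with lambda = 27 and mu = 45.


rho = 27/45; Var(N) = rho/(1-rho)^2 = 3.75

3.75


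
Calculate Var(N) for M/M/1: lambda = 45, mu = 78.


rho = 45/78; Var(N) = rho/(1-rho)^2 = 3.22

3.22


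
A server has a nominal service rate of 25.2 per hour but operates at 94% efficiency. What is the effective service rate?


Effective rate = mu * efficiency = 25.2 * 0.94 = 23.69 per hour

23.69 per hour


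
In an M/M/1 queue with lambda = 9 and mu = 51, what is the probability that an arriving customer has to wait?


P(wait) = rho = lambda/mu = 9/51 = 0.1765

0.1765


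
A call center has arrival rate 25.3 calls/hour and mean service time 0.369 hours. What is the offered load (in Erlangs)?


Offered load a = lambda * E[S] = 25.3 * 0.369 = 9.34 Erlangs

9.34 Erlangs


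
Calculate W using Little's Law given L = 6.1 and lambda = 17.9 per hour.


W = L / lambda = 6.1 / 17.9 = 0.3408 hours

0.3408 hours


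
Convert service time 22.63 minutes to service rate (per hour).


mu = 60 / avg_service_time = 60 / 22.63 = 2.65 per hour

2.65 per hour


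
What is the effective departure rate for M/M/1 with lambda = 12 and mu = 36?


For a stable queue (lambda < mu), throughput = lambda = 12 per hour

12 per hour


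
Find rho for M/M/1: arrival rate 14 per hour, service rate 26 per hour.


rho = lambda/mu = 14/26 = 0.5385

0.5385


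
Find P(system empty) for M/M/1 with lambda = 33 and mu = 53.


P0 = 1 - rho = 1 - 33/53 = 0.3774

0.3774


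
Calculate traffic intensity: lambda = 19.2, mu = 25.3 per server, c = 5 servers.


rho = lambda / (c * mu) = 19.2 / (5 * 25.3) = 0.1518

0.1518


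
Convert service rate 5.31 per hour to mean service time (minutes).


Mean service time = 60/mu = 60/5.31 = 11.3 minutes

11.3 minutes


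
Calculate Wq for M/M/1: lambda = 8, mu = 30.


rho = 8/30; Wq = rho/(mu - lambda) = 0.0121 hours

0.0121 hours


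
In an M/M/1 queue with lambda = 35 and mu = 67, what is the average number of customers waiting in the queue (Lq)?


rho = 35/67; Lq = rho^2/(1-rho) = 0.57

0.57


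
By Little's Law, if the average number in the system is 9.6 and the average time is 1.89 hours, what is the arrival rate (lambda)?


lambda = L / W = 9.6 / 1.89 = 5.08 per hour

5.08 per hour


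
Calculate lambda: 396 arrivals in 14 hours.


lambda = total arrivals / time = 396 / 14 = 28.29 per hour

28.29 per hour


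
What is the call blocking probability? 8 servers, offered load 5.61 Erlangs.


B(N,A) = (A^N/N!) / sum(A^k/k!, k=0..N) with N=8, A=5.61 = 0.1007

0.1007


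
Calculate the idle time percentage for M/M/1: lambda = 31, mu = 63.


Idle fraction = (1 - rho) * 100 = (1 - 31/63) * 100 = 50.8%

50.8%


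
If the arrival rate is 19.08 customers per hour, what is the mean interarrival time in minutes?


Mean interarrival time = 60/lambda = 60/19.08 = 3.14 minutes

3.14 minutes


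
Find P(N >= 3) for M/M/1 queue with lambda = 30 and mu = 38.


P(N >= 3) = rho^3 = (30/38)^3 = 0.4921

0.4921


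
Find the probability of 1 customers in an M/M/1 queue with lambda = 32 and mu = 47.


rho = 32/47; P(n) = (1-rho)*rho^n = (1-32/47)*(32/47)^1 = 0.2173

0.2173


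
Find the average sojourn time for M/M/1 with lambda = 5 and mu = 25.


W = 1/(mu - lambda) = 1/(25 - 5) = 0.05 hours

0.05 hours


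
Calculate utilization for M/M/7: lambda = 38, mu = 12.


rho = lambda/(c*mu) = 38/(7*12) = 0.4524

0.4524


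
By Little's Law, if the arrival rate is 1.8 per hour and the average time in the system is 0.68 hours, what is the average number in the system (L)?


L = lambda * W = 1.8 * 0.68 = 1.22

1.22


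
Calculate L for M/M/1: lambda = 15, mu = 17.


rho = 15/17; L = rho/(1-rho) = 7.5

7.5


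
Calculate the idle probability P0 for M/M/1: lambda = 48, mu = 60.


P0 = 1 - rho = 1 - 48/60 = 0.2

0.2


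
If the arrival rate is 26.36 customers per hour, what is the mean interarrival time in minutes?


Mean interarrival time = 60/lambda = 60/26.36 = 2.28 minutes

2.28 minutes


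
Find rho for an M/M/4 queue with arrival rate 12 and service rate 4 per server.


rho = lambda/(c*mu) = 12/(4*4) = 0.75

0.75


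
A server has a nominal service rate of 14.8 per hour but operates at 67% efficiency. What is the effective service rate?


Effective rate = mu * efficiency = 14.8 * 0.67 = 9.92 per hour

9.92 per hour


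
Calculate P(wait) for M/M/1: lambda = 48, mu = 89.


P(wait) = rho = lambda/mu = 48/89 = 0.5393

0.5393


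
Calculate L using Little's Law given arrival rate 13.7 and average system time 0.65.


L = lambda * W = 13.7 * 0.65 = 8.91

8.91


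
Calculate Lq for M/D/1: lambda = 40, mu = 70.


M/D/1: Lq = rho^2 / (2*(1-rho)) where rho = 40/70; Lq = 0.38

0.38


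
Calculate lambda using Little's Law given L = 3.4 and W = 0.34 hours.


lambda = L / W = 3.4 / 0.34 = 10.0 per hour

10.0 per hour


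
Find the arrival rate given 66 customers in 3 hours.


lambda = total arrivals / time = 66 / 3 = 22.0 per hour

22.0 per hour


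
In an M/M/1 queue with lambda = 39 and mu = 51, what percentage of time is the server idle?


Idle fraction = (1 - rho) * 100 = (1 - 39/51) * 100 = 23.5%

23.5%


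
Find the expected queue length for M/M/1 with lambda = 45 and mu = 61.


rho = 45/61; Lq = rho^2/(1-rho) = 2.07

2.07


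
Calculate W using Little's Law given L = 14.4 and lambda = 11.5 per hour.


W = L / lambda = 14.4 / 11.5 = 1.2522 hours

1.2522 hours


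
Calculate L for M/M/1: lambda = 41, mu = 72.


rho = 41/72; L = rho/(1-rho) = 1.32

1.32


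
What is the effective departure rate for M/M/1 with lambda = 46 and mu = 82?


For a stable queue (lambda < mu), throughput = lambda = 46 per hour

46 per hour


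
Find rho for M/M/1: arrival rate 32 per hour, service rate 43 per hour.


rho = lambda/mu = 32/43 = 0.7442

0.7442


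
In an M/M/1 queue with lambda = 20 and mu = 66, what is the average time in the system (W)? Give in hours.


W = 1/(mu - lambda) = 1/(66 - 20) = 0.0217 hours

0.0217 hours


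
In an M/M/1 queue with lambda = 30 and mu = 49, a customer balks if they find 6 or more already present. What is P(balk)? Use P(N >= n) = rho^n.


P(N >= 6) = rho^6 = (30/49)^6 = 0.0527

0.0527


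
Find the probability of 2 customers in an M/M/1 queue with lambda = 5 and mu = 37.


rho = 5/37; P(n) = (1-rho)*rho^n = (1-5/37)*(5/37)^2 = 0.0158

0.0158


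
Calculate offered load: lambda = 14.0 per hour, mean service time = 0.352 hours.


Offered load a = lambda * E[S] = 14.0 * 0.352 = 4.93 Erlangs

4.93 Erlangs


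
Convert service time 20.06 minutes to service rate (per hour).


mu = 60 / avg_service_time = 60 / 20.06 = 2.99 per hour

2.99 per hour


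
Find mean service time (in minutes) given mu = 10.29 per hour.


Mean service time = 60/mu = 60/10.29 = 5.83 minutes

5.83 minutes


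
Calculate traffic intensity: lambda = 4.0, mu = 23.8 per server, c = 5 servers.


rho = lambda / (c * mu) = 4.0 / (5 * 23.8) = 0.0336

0.0336


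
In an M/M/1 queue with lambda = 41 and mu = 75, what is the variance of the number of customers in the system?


rho = 41/75; Var(N) = rho/(1-rho)^2 = 2.66

2.66


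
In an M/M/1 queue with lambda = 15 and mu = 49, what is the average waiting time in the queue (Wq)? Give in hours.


rho = 15/49; Wq = rho/(mu - lambda) = 0.009 hours

0.009 hours


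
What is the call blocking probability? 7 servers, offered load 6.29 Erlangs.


B(N,A) = (A^N/N!) / sum(A^k/k!, k=0..N) with N=7, A=6.29 = 0.2039

0.2039


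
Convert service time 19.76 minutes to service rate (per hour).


mu = 60 / avg_service_time = 60 / 19.76 = 3.04 per hour

3.04 per hour


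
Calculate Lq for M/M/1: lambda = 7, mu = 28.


rho = 7/28; Lq = rho^2/(1-rho) = 0.08

0.08


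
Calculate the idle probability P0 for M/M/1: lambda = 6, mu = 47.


P0 = 1 - rho = 1 - 6/47 = 0.8723

0.8723


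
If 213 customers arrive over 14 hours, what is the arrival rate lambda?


lambda = total arrivals / time = 213 / 14 = 15.21 per hour

15.21 per hour


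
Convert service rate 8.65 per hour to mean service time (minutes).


Mean service time = 60/mu = 60/8.65 = 6.94 minutes

6.94 minutes


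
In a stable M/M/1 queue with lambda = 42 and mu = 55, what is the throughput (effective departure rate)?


For a stable queue (lambda < mu), throughput = lambda = 42 per hour

42 per hour


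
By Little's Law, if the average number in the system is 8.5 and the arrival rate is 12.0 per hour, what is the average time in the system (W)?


W = L / lambda = 8.5 / 12.0 = 0.7083 hours

0.7083 hours


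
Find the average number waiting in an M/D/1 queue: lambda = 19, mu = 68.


M/D/1: Lq = rho^2 / (2*(1-rho)) where rho = 19/68; Lq = 0.05

0.05


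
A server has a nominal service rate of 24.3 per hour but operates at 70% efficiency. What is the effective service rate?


Effective rate = mu * efficiency = 24.3 * 0.7 = 17.01 per hour

17.01 per hour


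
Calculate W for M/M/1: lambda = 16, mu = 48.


W = 1/(mu - lambda) = 1/(48 - 16) = 0.0313 hours

0.0313 hours


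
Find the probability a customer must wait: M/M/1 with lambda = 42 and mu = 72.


P(wait) = rho = lambda/mu = 42/72 = 0.5833

0.5833


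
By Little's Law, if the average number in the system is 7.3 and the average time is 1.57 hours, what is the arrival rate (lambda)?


lambda = L / W = 7.3 / 1.57 = 4.65 per hour

4.65 per hour


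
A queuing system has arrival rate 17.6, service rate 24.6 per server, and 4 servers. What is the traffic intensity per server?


rho = lambda / (c * mu) = 17.6 / (4 * 24.6) = 0.1789

0.1789


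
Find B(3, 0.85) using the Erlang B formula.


B(N,A) = (A^N/N!) / sum(A^k/k!, k=0..N) with N=3, A=0.85 = 0.0442

0.0442


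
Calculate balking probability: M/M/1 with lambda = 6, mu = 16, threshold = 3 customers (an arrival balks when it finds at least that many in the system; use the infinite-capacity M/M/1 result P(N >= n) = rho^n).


P(N >= 3) = rho^3 = (6/16)^3 = 0.0527

0.0527


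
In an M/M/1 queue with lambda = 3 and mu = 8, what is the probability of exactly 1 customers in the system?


rho = 3/8; P(n) = (1-rho)*rho^n = (1-3/8)*(3/8)^1 = 0.2344

0.2344


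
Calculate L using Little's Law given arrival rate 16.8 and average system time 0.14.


L = lambda * W = 16.8 * 0.14 = 2.35

2.35


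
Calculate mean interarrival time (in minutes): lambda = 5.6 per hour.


Mean interarrival time = 60/lambda = 60/5.6 = 10.71 minutes

10.71 minutes


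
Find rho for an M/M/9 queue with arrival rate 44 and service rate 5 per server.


rho = lambda/(c*mu) = 44/(9*5) = 0.9778

0.9778


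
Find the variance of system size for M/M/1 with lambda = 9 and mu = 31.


rho = 9/31; Var(N) = rho/(1-rho)^2 = 0.58

0.58


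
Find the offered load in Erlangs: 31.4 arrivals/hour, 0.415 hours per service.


Offered load a = lambda * E[S] = 31.4 * 0.415 = 13.03 Erlangs

13.03 Erlangs


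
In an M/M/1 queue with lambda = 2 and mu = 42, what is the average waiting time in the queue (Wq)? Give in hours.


rho = 2/42; Wq = rho/(mu - lambda) = 0.0012 hours

0.0012 hours


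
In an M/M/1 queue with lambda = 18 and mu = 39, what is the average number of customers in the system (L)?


rho = 18/39; L = rho/(1-rho) = 0.86

0.86


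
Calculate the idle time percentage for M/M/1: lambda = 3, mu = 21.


Idle fraction = (1 - rho) * 100 = (1 - 3/21) * 100 = 85.7%

85.7%


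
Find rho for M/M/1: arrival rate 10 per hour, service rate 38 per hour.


rho = lambda/mu = 10/38 = 0.2632

0.2632


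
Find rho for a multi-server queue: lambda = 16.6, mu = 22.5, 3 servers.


rho = lambda / (c * mu) = 16.6 / (3 * 22.5) = 0.2459

0.2459


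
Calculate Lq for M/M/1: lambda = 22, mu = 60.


rho = 22/60; Lq = rho^2/(1-rho) = 0.21

0.21


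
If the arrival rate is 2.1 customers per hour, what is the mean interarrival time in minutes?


Mean interarrival time = 60/lambda = 60/2.1 = 28.57 minutes

28.57 minutes


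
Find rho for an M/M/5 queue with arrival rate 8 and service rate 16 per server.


rho = lambda/(c*mu) = 8/(5*16) = 0.1

0.1


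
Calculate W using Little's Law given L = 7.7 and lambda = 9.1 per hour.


W = L / lambda = 7.7 / 9.1 = 0.8462 hours

0.8462 hours


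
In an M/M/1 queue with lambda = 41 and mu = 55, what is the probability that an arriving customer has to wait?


P(wait) = rho = lambda/mu = 41/55 = 0.7455

0.7455


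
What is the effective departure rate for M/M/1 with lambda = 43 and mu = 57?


For a stable queue (lambda < mu), throughput = lambda = 43 per hour

43 per hour


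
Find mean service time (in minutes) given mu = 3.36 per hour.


Mean service time = 60/mu = 60/3.36 = 17.86 minutes

17.86 minutes


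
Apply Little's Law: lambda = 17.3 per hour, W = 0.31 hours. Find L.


L = lambda * W = 17.3 * 0.31 = 5.36

5.36


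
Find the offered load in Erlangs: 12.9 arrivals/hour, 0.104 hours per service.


Offered load a = lambda * E[S] = 12.9 * 0.104 = 1.34 Erlangs

1.34 Erlangs


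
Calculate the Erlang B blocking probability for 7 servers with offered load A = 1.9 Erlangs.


B(N,A) = (A^N/N!) / sum(A^k/k!, k=0..N) with N=7, A=1.9 = 0.0027

0.0027


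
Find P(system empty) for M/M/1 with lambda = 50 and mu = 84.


P0 = 1 - rho = 1 - 50/84 = 0.4048

0.4048


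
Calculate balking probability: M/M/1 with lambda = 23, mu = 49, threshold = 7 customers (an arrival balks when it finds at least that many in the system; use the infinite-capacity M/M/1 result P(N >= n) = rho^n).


P(N >= 7) = rho^7 = (23/49)^7 = 0.005

0.005


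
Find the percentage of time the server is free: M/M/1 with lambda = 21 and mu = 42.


Idle fraction = (1 - rho) * 100 = (1 - 21/42) * 100 = 50.0%

50.0%


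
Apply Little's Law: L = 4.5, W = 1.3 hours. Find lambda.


lambda = L / W = 4.5 / 1.3 = 3.46 per hour

3.46 per hour


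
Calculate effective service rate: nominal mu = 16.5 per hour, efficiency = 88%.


Effective rate = mu * efficiency = 16.5 * 0.88 = 14.52 per hour

14.52 per hour


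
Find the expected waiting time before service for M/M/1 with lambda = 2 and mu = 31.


rho = 2/31; Wq = rho/(mu - lambda) = 0.0022 hours

0.0022 hours


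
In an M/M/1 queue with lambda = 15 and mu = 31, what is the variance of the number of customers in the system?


rho = 15/31; Var(N) = rho/(1-rho)^2 = 1.82

1.82


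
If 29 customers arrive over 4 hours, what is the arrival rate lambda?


lambda = total arrivals / time = 29 / 4 = 7.25 per hour

7.25 per hour


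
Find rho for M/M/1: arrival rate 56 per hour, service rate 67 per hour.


rho = lambda/mu = 56/67 = 0.8358

0.8358


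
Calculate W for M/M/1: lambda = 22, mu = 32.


W = 1/(mu - lambda) = 1/(32 - 22) = 0.1 hours

0.1 hours


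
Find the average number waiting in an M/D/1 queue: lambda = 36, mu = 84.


M/D/1: Lq = rho^2 / (2*(1-rho)) where rho = 36/84; Lq = 0.16

0.16


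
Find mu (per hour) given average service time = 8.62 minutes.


mu = 60 / avg_service_time = 60 / 8.62 = 6.96 per hour

6.96 per hour


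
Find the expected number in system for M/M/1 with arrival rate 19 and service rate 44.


rho = 19/44; L = rho/(1-rho) = 0.76

0.76


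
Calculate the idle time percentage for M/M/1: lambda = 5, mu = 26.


Idle fraction = (1 - rho) * 100 = (1 - 5/26) * 100 = 80.8%

80.8%


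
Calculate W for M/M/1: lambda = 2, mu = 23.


W = 1/(mu - lambda) = 1/(23 - 2) = 0.0476 hours

0.0476 hours


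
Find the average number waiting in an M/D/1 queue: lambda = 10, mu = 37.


M/D/1: Lq = rho^2 / (2*(1-rho)) where rho = 10/37; Lq = 0.05

0.05


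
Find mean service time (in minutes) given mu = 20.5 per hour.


Mean service time = 60/mu = 60/20.5 = 2.93 minutes

2.93 minutes


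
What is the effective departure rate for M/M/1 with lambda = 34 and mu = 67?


For a stable queue (lambda < mu), throughput = lambda = 34 per hour

34 per hour


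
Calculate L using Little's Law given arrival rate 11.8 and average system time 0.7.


L = lambda * W = 11.8 * 0.7 = 8.26

8.26


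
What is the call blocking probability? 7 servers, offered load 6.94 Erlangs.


B(N,A) = (A^N/N!) / sum(A^k/k!, k=0..N) with N=7, A=6.94 = 0.2451

0.2451


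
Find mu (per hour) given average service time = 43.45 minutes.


mu = 60 / avg_service_time = 60 / 43.45 = 1.38 per hour

1.38 per hour


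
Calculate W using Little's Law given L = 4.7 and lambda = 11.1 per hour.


W = L / lambda = 4.7 / 11.1 = 0.4234 hours

0.4234 hours


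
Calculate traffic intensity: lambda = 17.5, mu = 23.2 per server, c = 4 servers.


rho = lambda / (c * mu) = 17.5 / (4 * 23.2) = 0.1886

0.1886


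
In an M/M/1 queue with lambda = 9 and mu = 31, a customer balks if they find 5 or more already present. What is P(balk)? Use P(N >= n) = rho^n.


P(N >= 5) = rho^5 = (9/31)^5 = 0.0021

0.0021


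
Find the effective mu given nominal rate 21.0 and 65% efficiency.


Effective rate = mu * efficiency = 21.0 * 0.65 = 13.65 per hour

13.65 per hour


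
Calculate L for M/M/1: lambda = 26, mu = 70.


rho = 26/70; L = rho/(1-rho) = 0.59

0.59


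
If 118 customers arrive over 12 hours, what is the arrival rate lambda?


lambda = total arrivals / time = 118 / 12 = 9.83 per hour

9.83 per hour


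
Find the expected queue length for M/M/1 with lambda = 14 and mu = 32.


rho = 14/32; Lq = rho^2/(1-rho) = 0.34

0.34


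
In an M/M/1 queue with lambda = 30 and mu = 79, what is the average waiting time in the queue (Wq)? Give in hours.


rho = 30/79; Wq = rho/(mu - lambda) = 0.0077 hours

0.0077 hours


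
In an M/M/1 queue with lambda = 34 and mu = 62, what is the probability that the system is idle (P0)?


P0 = 1 - rho = 1 - 34/62 = 0.4516

0.4516


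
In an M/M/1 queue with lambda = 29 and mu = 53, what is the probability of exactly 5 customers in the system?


rho = 29/53; P(n) = (1-rho)*rho^n = (1-29/53)*(29/53)^5 = 0.0222

0.0222


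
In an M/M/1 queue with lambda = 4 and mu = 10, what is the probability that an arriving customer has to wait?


P(wait) = rho = lambda/mu = 4/10 = 0.4

0.4


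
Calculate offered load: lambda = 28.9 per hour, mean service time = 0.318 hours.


Offered load a = lambda * E[S] = 28.9 * 0.318 = 9.19 Erlangs

9.19 Erlangs


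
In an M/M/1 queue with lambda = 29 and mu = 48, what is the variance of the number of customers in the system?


rho = 29/48; Var(N) = rho/(1-rho)^2 = 3.86

3.86


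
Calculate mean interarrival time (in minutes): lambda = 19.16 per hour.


Mean interarrival time = 60/lambda = 60/19.16 = 3.13 minutes

3.13 minutes


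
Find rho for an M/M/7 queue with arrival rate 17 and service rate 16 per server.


rho = lambda/(c*mu) = 17/(7*16) = 0.1518

0.1518


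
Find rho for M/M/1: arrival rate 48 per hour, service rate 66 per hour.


rho = lambda/mu = 48/66 = 0.7273

0.7273


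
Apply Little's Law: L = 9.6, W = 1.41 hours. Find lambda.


lambda = L / W = 9.6 / 1.41 = 6.81 per hour

6.81 per hour


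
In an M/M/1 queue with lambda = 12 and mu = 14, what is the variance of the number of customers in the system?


rho = 12/14; Var(N) = rho/(1-rho)^2 = 42.0

42.0


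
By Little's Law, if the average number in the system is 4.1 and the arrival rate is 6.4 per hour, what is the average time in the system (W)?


W = L / lambda = 4.1 / 6.4 = 0.6406 hours

0.6406 hours


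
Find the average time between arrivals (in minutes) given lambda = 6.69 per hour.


Mean interarrival time = 60/lambda = 60/6.69 = 8.97 minutes

8.97 minutes


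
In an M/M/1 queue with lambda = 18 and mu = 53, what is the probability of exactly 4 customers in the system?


rho = 18/53; P(n) = (1-rho)*rho^n = (1-18/53)*(18/53)^4 = 0.0088

0.0088


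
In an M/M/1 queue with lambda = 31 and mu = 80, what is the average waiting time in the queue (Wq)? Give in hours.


rho = 31/80; Wq = rho/(mu - lambda) = 0.0079 hours

0.0079 hours


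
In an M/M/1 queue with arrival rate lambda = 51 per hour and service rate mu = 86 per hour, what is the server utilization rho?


rho = lambda/mu = 51/86 = 0.593

0.593


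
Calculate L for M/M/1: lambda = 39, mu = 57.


rho = 39/57; L = rho/(1-rho) = 2.17

2.17


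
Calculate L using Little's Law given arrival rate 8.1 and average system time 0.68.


L = lambda * W = 8.1 * 0.68 = 5.51

5.51


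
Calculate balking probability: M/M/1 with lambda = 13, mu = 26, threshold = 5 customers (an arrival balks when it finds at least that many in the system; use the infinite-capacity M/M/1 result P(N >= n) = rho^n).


P(N >= 5) = rho^5 = (13/26)^5 = 0.0313

0.0313


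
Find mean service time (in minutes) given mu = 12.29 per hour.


Mean service time = 60/mu = 60/12.29 = 4.88 minutes

4.88 minutes


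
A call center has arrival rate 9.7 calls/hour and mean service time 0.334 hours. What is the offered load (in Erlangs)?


Offered load a = lambda * E[S] = 9.7 * 0.334 = 3.24 Erlangs

3.24 Erlangs


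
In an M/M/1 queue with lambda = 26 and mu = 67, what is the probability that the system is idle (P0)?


P0 = 1 - rho = 1 - 26/67 = 0.6119

0.6119


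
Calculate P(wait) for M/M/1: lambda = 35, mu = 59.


P(wait) = rho = lambda/mu = 35/59 = 0.5932

0.5932


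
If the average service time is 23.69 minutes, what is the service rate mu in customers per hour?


mu = 60 / avg_service_time = 60 / 23.69 = 2.53 per hour

2.53 per hour


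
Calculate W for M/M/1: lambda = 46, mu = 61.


W = 1/(mu - lambda) = 1/(61 - 46) = 0.0667 hours

0.0667 hours


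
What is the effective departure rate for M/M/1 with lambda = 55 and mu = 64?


For a stable queue (lambda < mu), throughput = lambda = 55 per hour

55 per hour


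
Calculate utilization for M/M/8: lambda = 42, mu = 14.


rho = lambda/(c*mu) = 42/(8*14) = 0.375

0.375


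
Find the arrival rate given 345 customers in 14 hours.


lambda = total arrivals / time = 345 / 14 = 24.64 per hour

24.64 per hour


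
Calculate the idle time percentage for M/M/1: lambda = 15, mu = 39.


Idle fraction = (1 - rho) * 100 = (1 - 15/39) * 100 = 61.5%

61.5%


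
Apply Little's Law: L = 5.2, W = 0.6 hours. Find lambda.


lambda = L / W = 5.2 / 0.6 = 8.67 per hour

8.67 per hour


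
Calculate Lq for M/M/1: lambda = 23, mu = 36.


rho = 23/36; Lq = rho^2/(1-rho) = 1.13

1.13


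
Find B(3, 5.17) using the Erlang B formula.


B(N,A) = (A^N/N!) / sum(A^k/k!, k=0..N) with N=3, A=5.17 = 0.5411

0.5411


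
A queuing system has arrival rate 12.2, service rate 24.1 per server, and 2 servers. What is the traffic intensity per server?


rho = lambda / (c * mu) = 12.2 / (2 * 24.1) = 0.2531

0.2531


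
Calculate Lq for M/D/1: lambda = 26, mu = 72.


M/D/1: Lq = rho^2 / (2*(1-rho)) where rho = 26/72; Lq = 0.1

0.1


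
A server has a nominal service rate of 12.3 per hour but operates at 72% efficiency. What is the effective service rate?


Effective rate = mu * efficiency = 12.3 * 0.72 = 8.86 per hour

8.86 per hour


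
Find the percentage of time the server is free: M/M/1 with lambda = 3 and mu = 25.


Idle fraction = (1 - rho) * 100 = (1 - 3/25) * 100 = 88.0%

88.0%


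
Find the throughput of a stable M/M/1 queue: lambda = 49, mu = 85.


For a stable queue (lambda < mu), throughput = lambda = 49 per hour

49 per hour


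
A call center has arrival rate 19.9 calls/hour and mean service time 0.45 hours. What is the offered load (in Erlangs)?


Offered load a = lambda * E[S] = 19.9 * 0.45 = 8.96 Erlangs

8.96 Erlangs


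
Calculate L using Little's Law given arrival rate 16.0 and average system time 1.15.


L = lambda * W = 16.0 * 1.15 = 18.4

18.4


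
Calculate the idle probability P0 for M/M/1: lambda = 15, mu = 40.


P0 = 1 - rho = 1 - 15/40 = 0.625

0.625


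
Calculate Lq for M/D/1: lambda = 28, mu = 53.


M/D/1: Lq = rho^2 / (2*(1-rho)) where rho = 28/53; Lq = 0.3

0.3


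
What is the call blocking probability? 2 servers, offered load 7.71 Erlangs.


B(N,A) = (A^N/N!) / sum(A^k/k!, k=0..N) with N=2, A=7.71 = 0.7734

0.7734


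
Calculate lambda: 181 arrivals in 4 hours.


lambda = total arrivals / time = 181 / 4 = 45.25 per hour

45.25 per hour


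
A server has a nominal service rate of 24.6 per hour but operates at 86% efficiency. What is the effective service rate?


Effective rate = mu * efficiency = 24.6 * 0.86 = 21.16 per hour

21.16 per hour


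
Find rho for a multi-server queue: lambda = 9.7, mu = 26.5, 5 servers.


rho = lambda / (c * mu) = 9.7 / (5 * 26.5) = 0.0732

0.0732


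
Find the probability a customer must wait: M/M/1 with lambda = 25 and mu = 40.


P(wait) = rho = lambda/mu = 25/40 = 0.625

0.625


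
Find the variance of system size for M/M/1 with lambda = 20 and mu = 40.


rho = 20/40; Var(N) = rho/(1-rho)^2 = 2.0

2.0


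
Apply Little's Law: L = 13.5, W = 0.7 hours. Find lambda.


lambda = L / W = 13.5 / 0.7 = 19.29 per hour

19.29 per hour


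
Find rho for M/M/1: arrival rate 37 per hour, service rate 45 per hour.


rho = lambda/mu = 37/45 = 0.8222

0.8222


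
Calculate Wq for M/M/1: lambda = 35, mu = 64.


rho = 35/64; Wq = rho/(mu - lambda) = 0.0189 hours

0.0189 hours


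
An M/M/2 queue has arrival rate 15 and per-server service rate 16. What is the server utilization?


rho = lambda/(c*mu) = 15/(2*16) = 0.4688

0.4688


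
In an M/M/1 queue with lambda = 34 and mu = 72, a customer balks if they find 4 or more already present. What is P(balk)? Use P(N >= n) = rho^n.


P(N >= 4) = rho^4 = (34/72)^4 = 0.0497

0.0497


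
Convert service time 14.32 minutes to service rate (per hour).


mu = 60 / avg_service_time = 60 / 14.32 = 4.19 per hour

4.19 per hour


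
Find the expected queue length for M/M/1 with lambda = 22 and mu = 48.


rho = 22/48; Lq = rho^2/(1-rho) = 0.39

0.39


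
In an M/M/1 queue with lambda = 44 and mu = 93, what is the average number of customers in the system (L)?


rho = 44/93; L = rho/(1-rho) = 0.9

0.9


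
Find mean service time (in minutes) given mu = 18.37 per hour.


Mean service time = 60/mu = 60/18.37 = 3.27 minutes

3.27 minutes


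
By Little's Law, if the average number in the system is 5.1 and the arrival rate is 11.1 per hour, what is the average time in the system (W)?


W = L / lambda = 5.1 / 11.1 = 0.4595 hours

0.4595 hours


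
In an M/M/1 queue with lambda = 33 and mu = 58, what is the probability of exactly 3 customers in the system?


rho = 33/58; P(n) = (1-rho)*rho^n = (1-33/58)*(33/58)^3 = 0.0794

0.0794


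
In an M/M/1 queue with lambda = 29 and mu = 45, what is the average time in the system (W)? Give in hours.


W = 1/(mu - lambda) = 1/(45 - 29) = 0.0625 hours

0.0625 hours


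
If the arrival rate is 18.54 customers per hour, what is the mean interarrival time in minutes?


Mean interarrival time = 60/lambda = 60/18.54 = 3.24 minutes

3.24 minutes


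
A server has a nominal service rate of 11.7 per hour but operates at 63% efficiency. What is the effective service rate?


Effective rate = mu * efficiency = 11.7 * 0.63 = 7.37 per hour

7.37 per hour


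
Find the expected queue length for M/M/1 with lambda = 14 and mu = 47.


rho = 14/47; Lq = rho^2/(1-rho) = 0.13

0.13


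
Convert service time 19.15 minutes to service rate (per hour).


mu = 60 / avg_service_time = 60 / 19.15 = 3.13 per hour

3.13 per hour


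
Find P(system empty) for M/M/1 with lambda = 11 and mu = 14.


P0 = 1 - rho = 1 - 11/14 = 0.2143

0.2143


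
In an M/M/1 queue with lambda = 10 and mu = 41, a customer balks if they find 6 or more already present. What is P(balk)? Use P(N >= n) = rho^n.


P(N >= 6) = rho^6 = (10/41)^6 = 0.0002

0.0002


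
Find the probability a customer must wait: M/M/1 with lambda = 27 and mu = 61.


P(wait) = rho = lambda/mu = 27/61 = 0.4426

0.4426


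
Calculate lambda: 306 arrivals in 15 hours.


lambda = total arrivals / time = 306 / 15 = 20.4 per hour

20.4 per hour


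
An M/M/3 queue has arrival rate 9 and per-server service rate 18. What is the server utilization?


rho = lambda/(c*mu) = 9/(3*18) = 0.1667

0.1667


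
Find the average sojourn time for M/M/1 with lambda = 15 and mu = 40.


W = 1/(mu - lambda) = 1/(40 - 15) = 0.04 hours

0.04 hours


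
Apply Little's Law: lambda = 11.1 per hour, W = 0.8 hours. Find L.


L = lambda * W = 11.1 * 0.8 = 8.88

8.88


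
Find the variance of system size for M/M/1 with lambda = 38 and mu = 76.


rho = 38/76; Var(N) = rho/(1-rho)^2 = 2.0

2.0


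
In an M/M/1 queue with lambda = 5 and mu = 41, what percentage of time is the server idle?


Idle fraction = (1 - rho) * 100 = (1 - 5/41) * 100 = 87.8%

87.8%


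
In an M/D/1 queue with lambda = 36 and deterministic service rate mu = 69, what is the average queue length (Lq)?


M/D/1: Lq = rho^2 / (2*(1-rho)) where rho = 36/69; Lq = 0.28

0.28


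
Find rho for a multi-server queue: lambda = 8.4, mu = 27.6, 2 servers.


rho = lambda / (c * mu) = 8.4 / (2 * 27.6) = 0.1522

0.1522


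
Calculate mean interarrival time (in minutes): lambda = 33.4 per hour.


Mean interarrival time = 60/lambda = 60/33.4 = 1.8 minutes

1.8 minutes


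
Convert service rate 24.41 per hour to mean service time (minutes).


Mean service time = 60/mu = 60/24.41 = 2.46 minutes

2.46 minutes


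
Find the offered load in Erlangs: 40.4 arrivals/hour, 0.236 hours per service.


Offered load a = lambda * E[S] = 40.4 * 0.236 = 9.53 Erlangs

9.53 Erlangs


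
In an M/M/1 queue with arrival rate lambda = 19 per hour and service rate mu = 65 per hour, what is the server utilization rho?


rho = lambda/mu = 19/65 = 0.2923

0.2923


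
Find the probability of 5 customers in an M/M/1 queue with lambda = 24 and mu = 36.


rho = 24/36; P(n) = (1-rho)*rho^n = (1-24/36)*(24/36)^5 = 0.0439

0.0439


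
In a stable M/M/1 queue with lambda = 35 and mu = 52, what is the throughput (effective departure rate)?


For a stable queue (lambda < mu), throughput = lambda = 35 per hour

35 per hour


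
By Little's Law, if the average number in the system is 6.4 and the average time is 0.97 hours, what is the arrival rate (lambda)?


lambda = L / W = 6.4 / 0.97 = 6.6 per hour

6.6 per hour
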